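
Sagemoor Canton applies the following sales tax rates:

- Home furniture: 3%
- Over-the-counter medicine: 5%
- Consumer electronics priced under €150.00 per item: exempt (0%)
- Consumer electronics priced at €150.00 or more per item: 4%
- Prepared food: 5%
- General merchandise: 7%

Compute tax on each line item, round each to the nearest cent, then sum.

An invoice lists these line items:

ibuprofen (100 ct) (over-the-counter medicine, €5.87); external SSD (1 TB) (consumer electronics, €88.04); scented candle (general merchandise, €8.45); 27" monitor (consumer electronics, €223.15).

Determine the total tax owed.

Ibuprofen (100 ct) €5.87: over-the-counter medicine → 5% → €0.29
External SSD (1 TB) €88.04: consumer electronics, under €150.00 → 0% → €0.00
Scented candle €8.45: general merchandise → 7% → €0.59
27" monitor €223.15: consumer electronics, €150.00 or more → 4% → €8.93
Total tax = €0.29 + €0.59 + €8.93 = €9.81

€9.81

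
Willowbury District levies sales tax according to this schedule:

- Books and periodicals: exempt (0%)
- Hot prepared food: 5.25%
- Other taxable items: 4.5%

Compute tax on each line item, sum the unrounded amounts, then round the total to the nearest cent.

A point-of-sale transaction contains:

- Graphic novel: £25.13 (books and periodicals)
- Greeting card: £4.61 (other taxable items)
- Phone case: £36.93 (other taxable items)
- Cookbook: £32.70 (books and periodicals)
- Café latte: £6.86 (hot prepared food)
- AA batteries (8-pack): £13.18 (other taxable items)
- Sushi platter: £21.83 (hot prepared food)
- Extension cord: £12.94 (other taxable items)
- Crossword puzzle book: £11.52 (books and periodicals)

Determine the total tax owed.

£4.55

Graphic novel £25.13: books and periodicals → 0% → £0.00
Greeting card £4.61: other taxable items → 4.5% → £0.20745
Phone case £36.93: other taxable items → 4.5% → £1.66185
Cookbook £32.70: books and periodicals → 0% → £0.00
Café latte £6.86: hot prepared food → 5.25% → £0.36015
AA batteries (8-pack) £13.18: other taxable items → 4.5% → £0.5931
Sushi platter £21.83: hot prepared food → 5.25% → £1.146075
Extension cord £12.94: other taxable items → 4.5% → £0.5823
Crossword puzzle book £11.52: books and periodicals → 0% → £0.00
Unrounded tax sum = £4.550925 → £4.55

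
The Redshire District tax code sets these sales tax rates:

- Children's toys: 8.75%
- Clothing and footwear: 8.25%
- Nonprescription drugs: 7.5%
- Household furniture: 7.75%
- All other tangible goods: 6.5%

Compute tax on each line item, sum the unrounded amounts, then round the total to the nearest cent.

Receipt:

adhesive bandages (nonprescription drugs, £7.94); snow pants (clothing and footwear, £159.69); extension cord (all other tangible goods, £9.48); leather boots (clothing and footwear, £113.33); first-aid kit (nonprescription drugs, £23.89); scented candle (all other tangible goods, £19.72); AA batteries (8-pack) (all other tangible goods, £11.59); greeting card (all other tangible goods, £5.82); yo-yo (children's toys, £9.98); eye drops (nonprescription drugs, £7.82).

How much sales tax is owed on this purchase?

Adhesive bandages £7.94: nonprescription drugs → 7.5% → £0.5955
Snow pants £159.69: clothing and footwear → 8.25% → £13.174425
Extension cord £9.48: all other tangible goods → 6.5% → £0.6162
Leather boots £113.33: clothing and footwear → 8.25% → £9.349725
First-aid kit £23.89: nonprescription drugs → 7.5% → £1.79175
Scented candle £19.72: all other tangible goods → 6.5% → £1.2818
AA batteries (8-pack) £11.59: all other tangible goods → 6.5% → £0.75335
Greeting card £5.82: all other tangible goods → 6.5% → £0.3783
Yo-yo £9.98: children's toys → 8.75% → £0.87325
Eye drops £7.82: nonprescription drugs → 7.5% → £0.5865
Unrounded tax sum = £29.4008 → £29.40

£29.40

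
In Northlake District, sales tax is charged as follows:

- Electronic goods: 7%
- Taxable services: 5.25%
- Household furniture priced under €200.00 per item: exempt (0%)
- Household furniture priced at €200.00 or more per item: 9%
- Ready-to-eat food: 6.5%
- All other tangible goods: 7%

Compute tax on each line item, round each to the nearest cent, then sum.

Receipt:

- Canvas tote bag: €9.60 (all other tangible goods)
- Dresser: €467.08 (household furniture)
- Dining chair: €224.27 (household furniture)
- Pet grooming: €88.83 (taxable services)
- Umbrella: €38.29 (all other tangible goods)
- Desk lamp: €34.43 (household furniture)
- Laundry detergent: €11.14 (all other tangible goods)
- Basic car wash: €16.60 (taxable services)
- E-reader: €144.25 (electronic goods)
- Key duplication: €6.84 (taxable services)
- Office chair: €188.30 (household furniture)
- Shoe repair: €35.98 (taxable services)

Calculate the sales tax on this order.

Canvas tote bag €9.60: all other tangible goods → 7% → €0.67
Dresser €467.08: household furniture, €200.00 or more → 9% → €42.04
Dining chair €224.27: household furniture, €200.00 or more → 9% → €20.18
Pet grooming €88.83: taxable services → 5.25% → €4.66
Umbrella €38.29: all other tangible goods → 7% → €2.68
Desk lamp €34.43: household furniture, under €200.00 → 0% → €0.00
Laundry detergent €11.14: all other tangible goods → 7% → €0.78
Basic car wash €16.60: taxable services → 5.25% → €0.87
E-reader €144.25: electronic goods → 7% → €10.10
Key duplication €6.84: taxable services → 5.25% → €0.36
Office chair €188.30: household furniture, under €200.00 → 0% → €0.00
Shoe repair €35.98: taxable services → 5.25% → €1.89
Total tax = €0.67 + €42.04 + €20.18 + €4.66 + €2.68 + €0.78 + €0.87 + €10.10 + €0.36 + €1.89 = €84.23

€84.23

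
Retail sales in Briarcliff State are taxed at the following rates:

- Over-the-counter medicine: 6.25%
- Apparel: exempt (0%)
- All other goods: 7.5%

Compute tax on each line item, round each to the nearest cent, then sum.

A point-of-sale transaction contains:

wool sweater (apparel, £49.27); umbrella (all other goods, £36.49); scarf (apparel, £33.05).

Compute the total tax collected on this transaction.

Wool sweater £49.27: apparel → 0% → £0.00
Umbrella £36.49: all other goods → 7.5% → £2.74
Scarf £33.05: apparel → 0% → £0.00
Total tax = £2.74

£2.74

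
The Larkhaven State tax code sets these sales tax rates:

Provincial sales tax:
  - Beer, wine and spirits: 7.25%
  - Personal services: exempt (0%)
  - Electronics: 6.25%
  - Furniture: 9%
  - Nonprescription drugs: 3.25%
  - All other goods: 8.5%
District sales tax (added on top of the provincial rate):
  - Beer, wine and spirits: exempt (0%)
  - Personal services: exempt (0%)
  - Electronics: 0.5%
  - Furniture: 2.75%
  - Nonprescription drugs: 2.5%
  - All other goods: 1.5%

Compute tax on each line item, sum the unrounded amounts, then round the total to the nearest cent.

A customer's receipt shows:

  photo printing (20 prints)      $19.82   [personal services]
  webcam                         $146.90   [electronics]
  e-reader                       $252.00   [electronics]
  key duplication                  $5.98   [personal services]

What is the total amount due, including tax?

$451.63

Photo printing (20 prints) $19.82: personal services → 0% + 0% district = 0% → $0.00
Webcam $146.90: electronics → 6.25% + 0.5% district = 6.75% → $9.91575
E-reader $252.00: electronics → 6.25% + 0.5% district = 6.75% → $17.01
Key duplication $5.98: personal services → 0% + 0% district = 0% → $0.00
Subtotal = $424.70; unrounded tax = $26.92575 → $26.93; total due = $451.63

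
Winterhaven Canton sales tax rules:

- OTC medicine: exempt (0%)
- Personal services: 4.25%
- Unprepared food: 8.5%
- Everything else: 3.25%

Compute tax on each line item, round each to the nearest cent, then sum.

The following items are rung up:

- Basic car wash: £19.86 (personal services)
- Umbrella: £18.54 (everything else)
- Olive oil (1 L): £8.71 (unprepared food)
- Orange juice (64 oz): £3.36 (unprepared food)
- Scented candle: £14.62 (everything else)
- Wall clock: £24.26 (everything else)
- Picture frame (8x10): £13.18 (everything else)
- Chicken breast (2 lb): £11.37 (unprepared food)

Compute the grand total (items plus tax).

£119.04

Basic car wash £19.86: personal services → 4.25% → £0.84
Umbrella £18.54: everything else → 3.25% → £0.60
Olive oil (1 L) £8.71: unprepared food → 8.5% → £0.74
Orange juice (64 oz) £3.36: unprepared food → 8.5% → £0.29
Scented candle £14.62: everything else → 3.25% → £0.48
Wall clock £24.26: everything else → 3.25% → £0.79
Picture frame (8x10) £13.18: everything else → 3.25% → £0.43
Chicken breast (2 lb) £11.37: unprepared food → 8.5% → £0.97
Subtotal = £113.90; tax = £5.14; total due = £119.04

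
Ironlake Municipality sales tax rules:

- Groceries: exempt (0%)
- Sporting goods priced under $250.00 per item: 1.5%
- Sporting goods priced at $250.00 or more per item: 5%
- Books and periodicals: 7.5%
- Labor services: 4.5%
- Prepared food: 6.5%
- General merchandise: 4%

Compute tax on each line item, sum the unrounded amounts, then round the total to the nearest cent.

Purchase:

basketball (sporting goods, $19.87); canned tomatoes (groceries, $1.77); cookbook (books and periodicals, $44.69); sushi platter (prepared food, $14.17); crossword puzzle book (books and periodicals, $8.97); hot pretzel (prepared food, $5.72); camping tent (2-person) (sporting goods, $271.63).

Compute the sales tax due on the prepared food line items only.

$1.29

Sushi platter $14.17: prepared food → 6.5% → $0.92105
Hot pretzel $5.72: prepared food → 6.5% → $0.3718
Tax on prepared food: unrounded sum = $1.29285 → $1.29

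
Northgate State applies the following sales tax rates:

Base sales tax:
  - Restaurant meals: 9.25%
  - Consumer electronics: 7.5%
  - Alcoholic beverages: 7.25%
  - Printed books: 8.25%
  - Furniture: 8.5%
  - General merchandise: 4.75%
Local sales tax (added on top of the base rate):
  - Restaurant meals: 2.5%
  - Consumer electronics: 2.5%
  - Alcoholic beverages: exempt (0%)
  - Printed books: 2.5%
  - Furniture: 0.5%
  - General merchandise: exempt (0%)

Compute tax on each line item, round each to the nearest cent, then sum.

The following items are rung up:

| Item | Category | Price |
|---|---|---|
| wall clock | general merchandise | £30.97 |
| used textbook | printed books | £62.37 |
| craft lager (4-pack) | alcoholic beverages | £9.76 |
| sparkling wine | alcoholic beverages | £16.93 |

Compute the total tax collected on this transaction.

Wall clock £30.97: general merchandise → 4.75% + 0% local = 4.75% → £1.47
Used textbook £62.37: printed books → 8.25% + 2.5% local = 10.75% → £6.70
Craft lager (4-pack) £9.76: alcoholic beverages → 7.25% + 0% local = 7.25% → £0.71
Sparkling wine £16.93: alcoholic beverages → 7.25% + 0% local = 7.25% → £1.23
Total tax = £1.47 + £6.70 + £0.71 + £1.23 = £10.11

£10.11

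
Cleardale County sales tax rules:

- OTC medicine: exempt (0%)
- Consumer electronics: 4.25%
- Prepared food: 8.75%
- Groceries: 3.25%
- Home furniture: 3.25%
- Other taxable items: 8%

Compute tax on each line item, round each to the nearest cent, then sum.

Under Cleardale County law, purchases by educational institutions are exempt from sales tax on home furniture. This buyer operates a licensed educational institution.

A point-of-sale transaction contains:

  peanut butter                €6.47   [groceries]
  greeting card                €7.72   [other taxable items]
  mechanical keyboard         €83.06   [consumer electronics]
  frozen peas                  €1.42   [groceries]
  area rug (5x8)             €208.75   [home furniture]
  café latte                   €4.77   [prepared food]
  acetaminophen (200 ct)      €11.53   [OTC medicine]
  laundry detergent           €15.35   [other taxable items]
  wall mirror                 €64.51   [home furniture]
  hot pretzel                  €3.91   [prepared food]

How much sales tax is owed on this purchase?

€6.40

Peanut butter €6.47: groceries → 3.25% → €0.21
Greeting card €7.72: other taxable items → 8% → €0.62
Mechanical keyboard €83.06: consumer electronics → 4.25% → €3.53
Frozen peas €1.42: groceries → 3.25% → €0.05
Area rug (5x8) €208.75: home furniture, buyer-exempt → 0% → €0.00
Café latte €4.77: prepared food → 8.75% → €0.42
Acetaminophen (200 ct) €11.53: OTC medicine → 0% → €0.00
Laundry detergent €15.35: other taxable items → 8% → €1.23
Wall mirror €64.51: home furniture, buyer-exempt → 0% → €0.00
Hot pretzel €3.91: prepared food → 8.75% → €0.34
Total tax = €0.21 + €0.62 + €3.53 + €0.05 + €0.42 + €1.23 + €0.34 = €6.40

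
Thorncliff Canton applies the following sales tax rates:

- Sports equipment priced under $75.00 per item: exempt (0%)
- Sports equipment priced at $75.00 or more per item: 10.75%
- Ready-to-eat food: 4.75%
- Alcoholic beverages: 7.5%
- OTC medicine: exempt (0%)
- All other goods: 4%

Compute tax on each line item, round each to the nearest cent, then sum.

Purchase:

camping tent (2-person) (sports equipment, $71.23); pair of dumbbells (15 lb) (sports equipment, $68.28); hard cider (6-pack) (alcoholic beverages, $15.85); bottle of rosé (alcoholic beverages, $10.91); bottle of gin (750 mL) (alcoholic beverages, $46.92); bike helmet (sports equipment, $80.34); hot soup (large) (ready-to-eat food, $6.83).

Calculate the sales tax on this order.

$14.49

Camping tent (2-person) $71.23: sports equipment, under $75.00 → 0% → $0.00
Pair of dumbbells (15 lb) $68.28: sports equipment, under $75.00 → 0% → $0.00
Hard cider (6-pack) $15.85: alcoholic beverages → 7.5% → $1.19
Bottle of rosé $10.91: alcoholic beverages → 7.5% → $0.82
Bottle of gin (750 mL) $46.92: alcoholic beverages → 7.5% → $3.52
Bike helmet $80.34: sports equipment, $75.00 or more → 10.75% → $8.64
Hot soup (large) $6.83: ready-to-eat food → 4.75% → $0.32
Total tax = $1.19 + $0.82 + $3.52 + $8.64 + $0.32 = $14.49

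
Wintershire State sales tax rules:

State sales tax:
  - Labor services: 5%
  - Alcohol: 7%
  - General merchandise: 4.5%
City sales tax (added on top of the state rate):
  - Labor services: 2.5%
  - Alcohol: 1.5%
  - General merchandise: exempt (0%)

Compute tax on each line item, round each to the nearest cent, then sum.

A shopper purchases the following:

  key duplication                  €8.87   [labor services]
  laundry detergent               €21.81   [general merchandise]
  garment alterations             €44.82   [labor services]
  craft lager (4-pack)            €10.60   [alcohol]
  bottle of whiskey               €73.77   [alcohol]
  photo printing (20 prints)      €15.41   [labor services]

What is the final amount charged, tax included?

€188.62

Key duplication €8.87: labor services → 5% + 2.5% city = 7.5% → €0.67
Laundry detergent €21.81: general merchandise → 4.5% + 0% city = 4.5% → €0.98
Garment alterations €44.82: labor services → 5% + 2.5% city = 7.5% → €3.36
Craft lager (4-pack) €10.60: alcohol → 7% + 1.5% city = 8.5% → €0.90
Bottle of whiskey €73.77: alcohol → 7% + 1.5% city = 8.5% → €6.27
Photo printing (20 prints) €15.41: labor services → 5% + 2.5% city = 7.5% → €1.16
Subtotal = €175.28; tax = €13.34; total due = €188.62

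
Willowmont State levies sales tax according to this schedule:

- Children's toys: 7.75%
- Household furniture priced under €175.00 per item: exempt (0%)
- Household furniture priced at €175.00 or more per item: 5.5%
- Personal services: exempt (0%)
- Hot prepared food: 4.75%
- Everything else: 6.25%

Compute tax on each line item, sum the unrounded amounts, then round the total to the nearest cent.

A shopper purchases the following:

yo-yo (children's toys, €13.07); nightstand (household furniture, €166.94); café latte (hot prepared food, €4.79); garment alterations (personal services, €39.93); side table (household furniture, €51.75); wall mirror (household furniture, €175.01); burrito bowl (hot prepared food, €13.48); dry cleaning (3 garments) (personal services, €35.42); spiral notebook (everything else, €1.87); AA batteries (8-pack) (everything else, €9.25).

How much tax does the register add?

€12.20

Yo-yo €13.07: children's toys → 7.75% → €1.012925
Nightstand €166.94: household furniture, under €175.00 → 0% → €0.00
Café latte €4.79: hot prepared food → 4.75% → €0.227525
Garment alterations €39.93: personal services → 0% → €0.00
Side table €51.75: household furniture, under €175.00 → 0% → €0.00
Wall mirror €175.01: household furniture, €175.00 or more → 5.5% → €9.62555
Burrito bowl €13.48: hot prepared food → 4.75% → €0.6403
Dry cleaning (3 garments) €35.42: personal services → 0% → €0.00
Spiral notebook €1.87: everything else → 6.25% → €0.116875
AA batteries (8-pack) €9.25: everything else → 6.25% → €0.578125
Unrounded tax sum = €12.2013 → €12.20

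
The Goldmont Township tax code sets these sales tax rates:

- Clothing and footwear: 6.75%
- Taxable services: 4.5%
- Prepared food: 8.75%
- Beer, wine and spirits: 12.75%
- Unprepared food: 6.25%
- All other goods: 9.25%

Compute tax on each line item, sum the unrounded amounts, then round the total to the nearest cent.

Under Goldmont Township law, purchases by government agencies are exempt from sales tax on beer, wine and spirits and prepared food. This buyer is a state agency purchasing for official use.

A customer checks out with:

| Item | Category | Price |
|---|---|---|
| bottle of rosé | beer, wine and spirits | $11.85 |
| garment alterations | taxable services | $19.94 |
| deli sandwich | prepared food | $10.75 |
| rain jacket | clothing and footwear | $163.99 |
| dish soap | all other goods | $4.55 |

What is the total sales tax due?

Bottle of rosé $11.85: beer, wine and spirits, buyer-exempt → 0% → $0.00
Garment alterations $19.94: taxable services → 4.5% → $0.8973
Deli sandwich $10.75: prepared food, buyer-exempt → 0% → $0.00
Rain jacket $163.99: clothing and footwear → 6.75% → $11.069325
Dish soap $4.55: all other goods → 9.25% → $0.420875
Unrounded tax sum = $12.3875 → $12.39

$12.39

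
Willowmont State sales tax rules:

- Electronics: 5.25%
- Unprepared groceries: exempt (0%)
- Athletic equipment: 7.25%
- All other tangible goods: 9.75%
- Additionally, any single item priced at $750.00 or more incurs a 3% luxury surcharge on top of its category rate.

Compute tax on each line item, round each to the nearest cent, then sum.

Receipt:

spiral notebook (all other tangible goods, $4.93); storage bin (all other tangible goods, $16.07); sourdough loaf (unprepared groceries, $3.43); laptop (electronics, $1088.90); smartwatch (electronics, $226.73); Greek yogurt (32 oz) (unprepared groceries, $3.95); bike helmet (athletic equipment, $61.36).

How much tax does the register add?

$108.23

Spiral notebook $4.93: all other tangible goods → 9.75% → $0.48
Storage bin $16.07: all other tangible goods → 9.75% → $1.57
Sourdough loaf $3.43: unprepared groceries → 0% → $0.00
Laptop $1088.90: electronics → 5.25% + 3% surcharge = 8.25% → $89.83
Smartwatch $226.73: electronics → 5.25% → $11.90
Greek yogurt (32 oz) $3.95: unprepared groceries → 0% → $0.00
Bike helmet $61.36: athletic equipment → 7.25% → $4.45
Total tax = $0.48 + $1.57 + $89.83 + $11.90 + $4.45 = $108.23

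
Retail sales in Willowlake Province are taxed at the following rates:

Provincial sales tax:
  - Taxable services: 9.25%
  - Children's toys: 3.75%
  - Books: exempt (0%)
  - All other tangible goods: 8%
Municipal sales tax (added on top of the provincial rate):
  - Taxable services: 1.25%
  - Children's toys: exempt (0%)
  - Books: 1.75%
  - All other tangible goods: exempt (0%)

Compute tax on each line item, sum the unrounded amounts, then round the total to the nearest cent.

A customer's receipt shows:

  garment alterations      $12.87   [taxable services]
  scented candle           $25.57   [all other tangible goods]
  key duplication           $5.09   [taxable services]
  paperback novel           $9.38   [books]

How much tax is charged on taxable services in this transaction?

Garment alterations $12.87: taxable services → 9.25% + 1.25% municipal = 10.5% → $1.35135
Key duplication $5.09: taxable services → 9.25% + 1.25% municipal = 10.5% → $0.53445
Tax on taxable services: unrounded sum = $1.8858 → $1.89

$1.89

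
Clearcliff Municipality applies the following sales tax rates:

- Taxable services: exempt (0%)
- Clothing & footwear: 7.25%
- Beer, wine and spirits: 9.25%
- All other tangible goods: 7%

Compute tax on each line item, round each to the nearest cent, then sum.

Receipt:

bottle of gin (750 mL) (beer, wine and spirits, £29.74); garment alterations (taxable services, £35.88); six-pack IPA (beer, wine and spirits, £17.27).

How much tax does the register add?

Bottle of gin (750 mL) £29.74: beer, wine and spirits → 9.25% → £2.75
Garment alterations £35.88: taxable services → 0% → £0.00
Six-pack IPA £17.27: beer, wine and spirits → 9.25% → £1.60
Total tax = £2.75 + £1.60 = £4.35

£4.35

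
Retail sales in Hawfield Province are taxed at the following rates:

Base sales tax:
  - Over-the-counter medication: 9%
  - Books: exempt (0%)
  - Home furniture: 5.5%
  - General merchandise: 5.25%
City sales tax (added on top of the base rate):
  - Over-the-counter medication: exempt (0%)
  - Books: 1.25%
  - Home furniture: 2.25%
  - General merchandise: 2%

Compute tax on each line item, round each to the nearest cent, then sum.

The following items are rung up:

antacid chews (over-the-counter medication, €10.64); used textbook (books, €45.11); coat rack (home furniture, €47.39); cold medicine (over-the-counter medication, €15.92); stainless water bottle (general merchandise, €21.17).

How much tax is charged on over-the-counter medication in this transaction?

€2.39

Antacid chews €10.64: over-the-counter medication → 9% + 0% city = 9% → €0.96
Cold medicine €15.92: over-the-counter medication → 9% + 0% city = 9% → €1.43
Tax on over-the-counter medication = €0.96 + €1.43 = €2.39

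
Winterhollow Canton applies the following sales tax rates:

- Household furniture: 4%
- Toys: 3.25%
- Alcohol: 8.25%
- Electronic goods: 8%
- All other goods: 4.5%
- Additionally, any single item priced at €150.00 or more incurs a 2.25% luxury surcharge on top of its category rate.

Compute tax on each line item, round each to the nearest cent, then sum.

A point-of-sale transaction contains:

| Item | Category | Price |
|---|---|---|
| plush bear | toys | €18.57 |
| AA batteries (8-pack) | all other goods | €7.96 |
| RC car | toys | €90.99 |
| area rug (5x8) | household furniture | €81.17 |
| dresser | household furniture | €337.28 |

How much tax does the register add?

€28.25

Plush bear €18.57: toys → 3.25% → €0.60
AA batteries (8-pack) €7.96: all other goods → 4.5% → €0.36
RC car €90.99: toys → 3.25% → €2.96
Area rug (5x8) €81.17: household furniture → 4% → €3.25
Dresser €337.28: household furniture → 4% + 2.25% surcharge = 6.25% → €21.08
Total tax = €0.60 + €0.36 + €2.96 + €3.25 + €21.08 = €28.25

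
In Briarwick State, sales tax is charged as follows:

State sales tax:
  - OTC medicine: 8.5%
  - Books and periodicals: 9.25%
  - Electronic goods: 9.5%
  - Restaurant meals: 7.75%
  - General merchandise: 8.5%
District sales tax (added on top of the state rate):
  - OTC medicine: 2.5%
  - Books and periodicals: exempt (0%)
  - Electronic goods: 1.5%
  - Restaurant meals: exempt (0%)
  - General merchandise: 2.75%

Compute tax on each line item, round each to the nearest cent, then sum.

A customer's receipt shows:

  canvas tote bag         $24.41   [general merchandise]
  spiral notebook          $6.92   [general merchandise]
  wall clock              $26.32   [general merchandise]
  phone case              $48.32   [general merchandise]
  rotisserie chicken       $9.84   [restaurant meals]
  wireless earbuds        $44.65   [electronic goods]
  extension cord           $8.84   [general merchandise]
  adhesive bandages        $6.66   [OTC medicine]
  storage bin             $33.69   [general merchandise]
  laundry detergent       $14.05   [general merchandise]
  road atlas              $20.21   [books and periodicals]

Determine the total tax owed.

Canvas tote bag $24.41: general merchandise → 8.5% + 2.75% district = 11.25% → $2.75
Spiral notebook $6.92: general merchandise → 8.5% + 2.75% district = 11.25% → $0.78
Wall clock $26.32: general merchandise → 8.5% + 2.75% district = 11.25% → $2.96
Phone case $48.32: general merchandise → 8.5% + 2.75% district = 11.25% → $5.44
Rotisserie chicken $9.84: restaurant meals → 7.75% + 0% district = 7.75% → $0.76
Wireless earbuds $44.65: electronic goods → 9.5% + 1.5% district = 11% → $4.91
Extension cord $8.84: general merchandise → 8.5% + 2.75% district = 11.25% → $0.99
Adhesive bandages $6.66: OTC medicine → 8.5% + 2.5% district = 11% → $0.73
Storage bin $33.69: general merchandise → 8.5% + 2.75% district = 11.25% → $3.79
Laundry detergent $14.05: general merchandise → 8.5% + 2.75% district = 11.25% → $1.58
Road atlas $20.21: books and periodicals → 9.25% + 0% district = 9.25% → $1.87
Total tax = $2.75 + $0.78 + $2.96 + $5.44 + $0.76 + $4.91 + $0.99 + $0.73 + $3.79 + $1.58 + $1.87 = $26.56

$26.56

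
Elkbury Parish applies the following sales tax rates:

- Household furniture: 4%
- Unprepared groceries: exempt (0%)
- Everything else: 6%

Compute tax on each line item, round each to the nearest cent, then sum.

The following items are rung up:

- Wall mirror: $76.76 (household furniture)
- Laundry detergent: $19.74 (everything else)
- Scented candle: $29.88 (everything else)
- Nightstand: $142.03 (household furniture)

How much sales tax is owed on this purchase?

$11.72

Wall mirror $76.76: household furniture → 4% → $3.07
Laundry detergent $19.74: everything else → 6% → $1.18
Scented candle $29.88: everything else → 6% → $1.79
Nightstand $142.03: household furniture → 4% → $5.68
Total tax = $3.07 + $1.18 + $1.79 + $5.68 = $11.72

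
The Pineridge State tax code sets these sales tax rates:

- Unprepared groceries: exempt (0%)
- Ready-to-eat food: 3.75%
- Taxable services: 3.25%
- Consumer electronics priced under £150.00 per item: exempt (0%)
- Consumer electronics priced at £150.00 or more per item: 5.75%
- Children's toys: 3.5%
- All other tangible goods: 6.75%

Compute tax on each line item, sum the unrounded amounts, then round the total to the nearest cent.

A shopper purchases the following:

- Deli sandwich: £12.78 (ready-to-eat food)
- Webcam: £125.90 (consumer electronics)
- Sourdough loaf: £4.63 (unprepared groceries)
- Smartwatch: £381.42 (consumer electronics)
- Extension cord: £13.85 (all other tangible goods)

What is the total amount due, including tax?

Deli sandwich £12.78: ready-to-eat food → 3.75% → £0.47925
Webcam £125.90: consumer electronics, under £150.00 → 0% → £0.00
Sourdough loaf £4.63: unprepared groceries → 0% → £0.00
Smartwatch £381.42: consumer electronics, £150.00 or more → 5.75% → £21.93165
Extension cord £13.85: all other tangible goods → 6.75% → £0.934875
Subtotal = £538.58; unrounded tax = £23.345775 → £23.35; total due = £561.93

£561.93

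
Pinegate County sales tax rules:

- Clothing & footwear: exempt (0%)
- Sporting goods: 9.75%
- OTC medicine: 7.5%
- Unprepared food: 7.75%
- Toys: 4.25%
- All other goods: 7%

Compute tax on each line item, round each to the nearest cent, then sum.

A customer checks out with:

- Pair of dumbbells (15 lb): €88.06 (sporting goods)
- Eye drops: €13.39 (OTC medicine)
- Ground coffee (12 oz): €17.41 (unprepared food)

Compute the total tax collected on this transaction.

Pair of dumbbells (15 lb) €88.06: sporting goods → 9.75% → €8.59
Eye drops €13.39: OTC medicine → 7.5% → €1.00
Ground coffee (12 oz) €17.41: unprepared food → 7.75% → €1.35
Total tax = €8.59 + €1.00 + €1.35 = €10.94

€10.94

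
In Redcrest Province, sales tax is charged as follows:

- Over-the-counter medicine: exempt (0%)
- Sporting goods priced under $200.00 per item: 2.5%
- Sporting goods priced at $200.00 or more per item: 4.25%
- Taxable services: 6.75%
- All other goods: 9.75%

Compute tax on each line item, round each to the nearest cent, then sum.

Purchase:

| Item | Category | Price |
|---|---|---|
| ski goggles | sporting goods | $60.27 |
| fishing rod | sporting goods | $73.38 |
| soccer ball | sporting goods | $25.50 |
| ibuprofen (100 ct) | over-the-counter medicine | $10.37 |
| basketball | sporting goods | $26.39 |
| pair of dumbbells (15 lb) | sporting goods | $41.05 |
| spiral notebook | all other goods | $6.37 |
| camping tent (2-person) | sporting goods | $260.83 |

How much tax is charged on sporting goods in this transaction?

$16.76

Ski goggles $60.27: sporting goods, under $200.00 → 2.5% → $1.51
Fishing rod $73.38: sporting goods, under $200.00 → 2.5% → $1.83
Soccer ball $25.50: sporting goods, under $200.00 → 2.5% → $0.64
Basketball $26.39: sporting goods, under $200.00 → 2.5% → $0.66
Pair of dumbbells (15 lb) $41.05: sporting goods, under $200.00 → 2.5% → $1.03
Camping tent (2-person) $260.83: sporting goods, $200.00 or more → 4.25% → $11.09
Tax on sporting goods = $1.51 + $1.83 + $0.64 + $0.66 + $1.03 + $11.09 = $16.76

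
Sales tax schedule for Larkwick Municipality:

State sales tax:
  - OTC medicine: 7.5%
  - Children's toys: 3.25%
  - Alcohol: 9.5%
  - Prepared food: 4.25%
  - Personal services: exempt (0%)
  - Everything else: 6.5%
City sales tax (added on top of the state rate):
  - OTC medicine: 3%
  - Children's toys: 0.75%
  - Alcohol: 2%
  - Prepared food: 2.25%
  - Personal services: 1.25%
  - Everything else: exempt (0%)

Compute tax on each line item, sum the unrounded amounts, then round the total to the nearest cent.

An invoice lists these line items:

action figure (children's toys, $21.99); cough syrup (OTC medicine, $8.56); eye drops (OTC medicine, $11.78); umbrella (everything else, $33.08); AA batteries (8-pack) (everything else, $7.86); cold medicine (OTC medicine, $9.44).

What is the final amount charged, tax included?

$99.38

Action figure $21.99: children's toys → 3.25% + 0.75% city = 4% → $0.8796
Cough syrup $8.56: OTC medicine → 7.5% + 3% city = 10.5% → $0.8988
Eye drops $11.78: OTC medicine → 7.5% + 3% city = 10.5% → $1.2369
Umbrella $33.08: everything else → 6.5% + 0% city = 6.5% → $2.1502
AA batteries (8-pack) $7.86: everything else → 6.5% + 0% city = 6.5% → $0.5109
Cold medicine $9.44: OTC medicine → 7.5% + 3% city = 10.5% → $0.9912
Subtotal = $92.71; unrounded tax = $6.6676 → $6.67; total due = $99.38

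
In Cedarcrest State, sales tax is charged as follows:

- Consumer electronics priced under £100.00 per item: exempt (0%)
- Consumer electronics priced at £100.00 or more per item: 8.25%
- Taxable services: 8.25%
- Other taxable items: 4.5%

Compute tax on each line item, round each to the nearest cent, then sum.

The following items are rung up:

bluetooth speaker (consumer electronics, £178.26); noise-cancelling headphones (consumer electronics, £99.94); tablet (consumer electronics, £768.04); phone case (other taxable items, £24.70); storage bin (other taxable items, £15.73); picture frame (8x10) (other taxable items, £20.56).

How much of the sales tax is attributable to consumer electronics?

£78.07

Bluetooth speaker £178.26: consumer electronics, £100.00 or more → 8.25% → £14.71
Noise-cancelling headphones £99.94: consumer electronics, under £100.00 → 0% → £0.00
Tablet £768.04: consumer electronics, £100.00 or more → 8.25% → £63.36
Tax on consumer electronics = £14.71 + £0.00 + £63.36 = £78.07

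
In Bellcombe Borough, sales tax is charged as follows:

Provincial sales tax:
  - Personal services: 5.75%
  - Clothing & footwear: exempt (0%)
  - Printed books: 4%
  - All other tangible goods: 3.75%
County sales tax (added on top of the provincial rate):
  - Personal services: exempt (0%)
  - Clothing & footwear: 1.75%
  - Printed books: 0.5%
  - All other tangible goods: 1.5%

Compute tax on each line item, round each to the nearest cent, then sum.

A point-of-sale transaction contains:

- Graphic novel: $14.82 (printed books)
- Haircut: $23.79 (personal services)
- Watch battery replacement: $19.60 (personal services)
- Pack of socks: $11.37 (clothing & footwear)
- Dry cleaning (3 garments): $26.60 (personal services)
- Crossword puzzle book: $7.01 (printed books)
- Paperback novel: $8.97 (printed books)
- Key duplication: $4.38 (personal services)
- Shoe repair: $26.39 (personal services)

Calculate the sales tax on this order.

Graphic novel $14.82: printed books → 4% + 0.5% county = 4.5% → $0.67
Haircut $23.79: personal services → 5.75% + 0% county = 5.75% → $1.37
Watch battery replacement $19.60: personal services → 5.75% + 0% county = 5.75% → $1.13
Pack of socks $11.37: clothing & footwear → 0% + 1.75% county = 1.75% → $0.20
Dry cleaning (3 garments) $26.60: personal services → 5.75% + 0% county = 5.75% → $1.53
Crossword puzzle book $7.01: printed books → 4% + 0.5% county = 4.5% → $0.32
Paperback novel $8.97: printed books → 4% + 0.5% county = 4.5% → $0.40
Key duplication $4.38: personal services → 5.75% + 0% county = 5.75% → $0.25
Shoe repair $26.39: personal services → 5.75% + 0% county = 5.75% → $1.52
Total tax = $0.67 + $1.37 + $1.13 + $0.20 + $1.53 + $0.32 + $0.40 + $0.25 + $1.52 = $7.39

$7.39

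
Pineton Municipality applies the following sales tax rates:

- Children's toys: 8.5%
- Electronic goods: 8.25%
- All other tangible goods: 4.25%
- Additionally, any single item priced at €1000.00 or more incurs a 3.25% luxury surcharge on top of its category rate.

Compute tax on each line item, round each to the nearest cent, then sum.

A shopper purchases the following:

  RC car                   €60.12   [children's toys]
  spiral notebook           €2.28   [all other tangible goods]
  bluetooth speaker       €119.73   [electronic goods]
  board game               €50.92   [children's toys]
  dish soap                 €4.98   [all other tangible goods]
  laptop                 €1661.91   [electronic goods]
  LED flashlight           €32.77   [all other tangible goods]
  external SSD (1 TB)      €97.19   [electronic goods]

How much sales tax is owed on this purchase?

€220.16

RC car €60.12: children's toys → 8.5% → €5.11
Spiral notebook €2.28: all other tangible goods → 4.25% → €0.10
Bluetooth speaker €119.73: electronic goods → 8.25% → €9.88
Board game €50.92: children's toys → 8.5% → €4.33
Dish soap €4.98: all other tangible goods → 4.25% → €0.21
Laptop €1661.91: electronic goods → 8.25% + 3.25% surcharge = 11.5% → €191.12
LED flashlight €32.77: all other tangible goods → 4.25% → €1.39
External SSD (1 TB) €97.19: electronic goods → 8.25% → €8.02
Total tax = €5.11 + €0.10 + €9.88 + €4.33 + €0.21 + €191.12 + €1.39 + €8.02 = €220.16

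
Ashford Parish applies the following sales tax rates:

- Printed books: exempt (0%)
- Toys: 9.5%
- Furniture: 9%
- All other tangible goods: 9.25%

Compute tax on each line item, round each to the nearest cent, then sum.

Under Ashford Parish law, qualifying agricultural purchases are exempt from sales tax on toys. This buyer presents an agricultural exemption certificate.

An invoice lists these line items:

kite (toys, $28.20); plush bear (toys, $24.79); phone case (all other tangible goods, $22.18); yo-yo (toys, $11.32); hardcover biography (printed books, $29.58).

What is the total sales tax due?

Kite $28.20: toys, buyer-exempt → 0% → $0.00
Plush bear $24.79: toys, buyer-exempt → 0% → $0.00
Phone case $22.18: all other tangible goods → 9.25% → $2.05
Yo-yo $11.32: toys, buyer-exempt → 0% → $0.00
Hardcover biography $29.58: printed books → 0% → $0.00
Total tax = $2.05

$2.05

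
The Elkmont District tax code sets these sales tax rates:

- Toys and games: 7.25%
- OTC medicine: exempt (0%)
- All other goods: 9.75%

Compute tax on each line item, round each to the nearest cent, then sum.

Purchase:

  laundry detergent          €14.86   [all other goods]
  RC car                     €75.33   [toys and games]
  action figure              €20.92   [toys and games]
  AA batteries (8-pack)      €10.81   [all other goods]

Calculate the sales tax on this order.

Laundry detergent €14.86: all other goods → 9.75% → €1.45
RC car €75.33: toys and games → 7.25% → €5.46
Action figure €20.92: toys and games → 7.25% → €1.52
AA batteries (8-pack) €10.81: all other goods → 9.75% → €1.05
Total tax = €1.45 + €5.46 + €1.52 + €1.05 = €9.48

€9.48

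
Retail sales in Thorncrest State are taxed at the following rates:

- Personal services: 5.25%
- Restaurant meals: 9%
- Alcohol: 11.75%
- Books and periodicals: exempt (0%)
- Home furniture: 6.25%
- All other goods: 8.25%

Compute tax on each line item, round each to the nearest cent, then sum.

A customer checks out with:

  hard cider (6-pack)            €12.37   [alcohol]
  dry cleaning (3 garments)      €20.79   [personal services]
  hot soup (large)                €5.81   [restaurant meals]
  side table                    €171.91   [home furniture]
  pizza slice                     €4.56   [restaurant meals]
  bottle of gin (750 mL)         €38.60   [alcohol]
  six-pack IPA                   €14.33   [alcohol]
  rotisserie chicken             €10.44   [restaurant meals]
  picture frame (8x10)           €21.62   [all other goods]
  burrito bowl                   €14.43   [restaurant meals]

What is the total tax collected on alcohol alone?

€7.67

Hard cider (6-pack) €12.37: alcohol → 11.75% → €1.45
Bottle of gin (750 mL) €38.60: alcohol → 11.75% → €4.54
Six-pack IPA €14.33: alcohol → 11.75% → €1.68
Tax on alcohol = €1.45 + €4.54 + €1.68 = €7.67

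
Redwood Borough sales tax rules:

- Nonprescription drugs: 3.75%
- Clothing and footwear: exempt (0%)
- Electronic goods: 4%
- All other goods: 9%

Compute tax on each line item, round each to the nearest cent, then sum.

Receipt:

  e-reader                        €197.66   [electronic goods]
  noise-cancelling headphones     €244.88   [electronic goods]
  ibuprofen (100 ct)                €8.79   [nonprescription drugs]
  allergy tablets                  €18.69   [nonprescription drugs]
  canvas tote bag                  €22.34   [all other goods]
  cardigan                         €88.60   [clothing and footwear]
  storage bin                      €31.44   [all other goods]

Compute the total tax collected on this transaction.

€23.58

E-reader €197.66: electronic goods → 4% → €7.91
Noise-cancelling headphones €244.88: electronic goods → 4% → €9.80
Ibuprofen (100 ct) €8.79: nonprescription drugs → 3.75% → €0.33
Allergy tablets €18.69: nonprescription drugs → 3.75% → €0.70
Canvas tote bag €22.34: all other goods → 9% → €2.01
Cardigan €88.60: clothing and footwear → 0% → €0.00
Storage bin €31.44: all other goods → 9% → €2.83
Total tax = €7.91 + €9.80 + €0.33 + €0.70 + €2.01 + €2.83 = €23.58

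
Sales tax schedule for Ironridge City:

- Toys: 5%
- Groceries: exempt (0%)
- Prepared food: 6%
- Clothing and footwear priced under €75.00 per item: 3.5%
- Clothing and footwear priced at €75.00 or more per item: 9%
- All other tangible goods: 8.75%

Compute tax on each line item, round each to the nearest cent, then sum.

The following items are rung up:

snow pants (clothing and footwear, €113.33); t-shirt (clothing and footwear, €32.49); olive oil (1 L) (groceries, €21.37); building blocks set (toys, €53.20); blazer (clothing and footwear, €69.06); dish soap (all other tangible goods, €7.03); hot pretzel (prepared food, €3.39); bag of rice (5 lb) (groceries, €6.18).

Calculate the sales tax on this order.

€17.24

Snow pants €113.33: clothing and footwear, €75.00 or more → 9% → €10.20
T-shirt €32.49: clothing and footwear, under €75.00 → 3.5% → €1.14
Olive oil (1 L) €21.37: groceries → 0% → €0.00
Building blocks set €53.20: toys → 5% → €2.66
Blazer €69.06: clothing and footwear, under €75.00 → 3.5% → €2.42
Dish soap €7.03: all other tangible goods → 8.75% → €0.62
Hot pretzel €3.39: prepared food → 6% → €0.20
Bag of rice (5 lb) €6.18: groceries → 0% → €0.00
Total tax = €10.20 + €1.14 + €2.66 + €2.42 + €0.62 + €0.20 = €17.24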